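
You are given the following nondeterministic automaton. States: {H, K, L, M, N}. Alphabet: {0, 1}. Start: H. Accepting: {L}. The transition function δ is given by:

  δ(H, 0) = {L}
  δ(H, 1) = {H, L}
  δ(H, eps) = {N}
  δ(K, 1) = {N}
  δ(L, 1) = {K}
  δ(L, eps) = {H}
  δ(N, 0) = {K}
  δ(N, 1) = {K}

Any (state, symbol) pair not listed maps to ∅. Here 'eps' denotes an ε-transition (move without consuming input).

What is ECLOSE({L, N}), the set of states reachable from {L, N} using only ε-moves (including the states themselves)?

Begin with {L, N}.
ε-move L → H; add H.

{H, L, N}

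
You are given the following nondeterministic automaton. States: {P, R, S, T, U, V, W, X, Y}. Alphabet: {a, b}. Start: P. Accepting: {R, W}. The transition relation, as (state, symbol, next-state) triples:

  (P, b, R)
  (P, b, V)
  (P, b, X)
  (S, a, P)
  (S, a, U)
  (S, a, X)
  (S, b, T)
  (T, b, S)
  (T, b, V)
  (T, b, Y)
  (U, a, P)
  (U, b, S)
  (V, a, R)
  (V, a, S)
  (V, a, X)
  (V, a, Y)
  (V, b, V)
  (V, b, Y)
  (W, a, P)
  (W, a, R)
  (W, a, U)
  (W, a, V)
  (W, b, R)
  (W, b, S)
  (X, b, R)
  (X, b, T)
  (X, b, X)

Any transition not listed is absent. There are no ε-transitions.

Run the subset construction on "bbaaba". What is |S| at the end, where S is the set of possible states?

6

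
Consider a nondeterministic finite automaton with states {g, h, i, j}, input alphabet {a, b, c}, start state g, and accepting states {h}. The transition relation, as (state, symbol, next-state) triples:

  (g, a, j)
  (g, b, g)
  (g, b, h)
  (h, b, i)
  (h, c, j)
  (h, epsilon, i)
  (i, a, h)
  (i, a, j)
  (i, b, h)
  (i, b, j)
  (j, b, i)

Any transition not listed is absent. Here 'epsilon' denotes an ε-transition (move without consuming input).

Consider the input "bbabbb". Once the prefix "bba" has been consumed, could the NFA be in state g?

No

Start in {g}.
Read 'b': g→{g, h}; union {g, h}; ε-closure = {g, h, i}.
Read 'b': g→{g, h}, h→{i}, i→{h, j}; now {g, h, i, j}.
Read 'a': g→{j}, h→∅, i→{h, j}, j→∅; union {h, j}; ε-closure = {h, i, j}.
State g is not in {h, i, j}.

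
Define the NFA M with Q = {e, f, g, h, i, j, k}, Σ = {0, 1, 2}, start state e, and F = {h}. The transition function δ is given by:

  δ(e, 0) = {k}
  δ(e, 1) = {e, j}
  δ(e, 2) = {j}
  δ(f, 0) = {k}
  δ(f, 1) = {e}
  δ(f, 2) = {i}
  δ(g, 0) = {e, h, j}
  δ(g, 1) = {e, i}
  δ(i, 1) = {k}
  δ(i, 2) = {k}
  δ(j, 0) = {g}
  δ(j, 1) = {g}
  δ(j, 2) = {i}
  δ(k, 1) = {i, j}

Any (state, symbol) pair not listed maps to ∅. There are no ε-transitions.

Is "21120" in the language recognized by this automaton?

Start in {e}.
Read '2': e→{j}; now {j}.
Read '1': j→{g}; now {g}.
Read '1': g→{e, i}; now {e, i}.
Read '2': e→{j}, i→{k}; now {j, k}.
Read '0': j→{g}, k→∅; now {g}.
The final set {g} contains no accepting state.

No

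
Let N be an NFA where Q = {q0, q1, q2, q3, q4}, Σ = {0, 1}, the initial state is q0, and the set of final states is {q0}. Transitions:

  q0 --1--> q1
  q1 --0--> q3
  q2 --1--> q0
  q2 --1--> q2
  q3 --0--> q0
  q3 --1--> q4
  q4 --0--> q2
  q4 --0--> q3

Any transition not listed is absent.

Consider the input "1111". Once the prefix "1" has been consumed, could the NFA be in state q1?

Start in {q0}.
Read '1': q0→{q1}; now {q1}.
State q1 is in {q1}.

Yes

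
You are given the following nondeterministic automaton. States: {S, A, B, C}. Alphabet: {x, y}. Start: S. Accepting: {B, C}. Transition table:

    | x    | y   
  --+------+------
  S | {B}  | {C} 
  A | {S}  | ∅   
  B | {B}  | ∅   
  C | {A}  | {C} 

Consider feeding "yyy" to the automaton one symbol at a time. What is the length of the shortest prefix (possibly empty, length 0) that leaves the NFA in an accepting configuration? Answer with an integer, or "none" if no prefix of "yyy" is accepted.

Start in {S}.
Read 'y': {S} → {C}.
None of the earlier sets intersect F, but {C} does.

1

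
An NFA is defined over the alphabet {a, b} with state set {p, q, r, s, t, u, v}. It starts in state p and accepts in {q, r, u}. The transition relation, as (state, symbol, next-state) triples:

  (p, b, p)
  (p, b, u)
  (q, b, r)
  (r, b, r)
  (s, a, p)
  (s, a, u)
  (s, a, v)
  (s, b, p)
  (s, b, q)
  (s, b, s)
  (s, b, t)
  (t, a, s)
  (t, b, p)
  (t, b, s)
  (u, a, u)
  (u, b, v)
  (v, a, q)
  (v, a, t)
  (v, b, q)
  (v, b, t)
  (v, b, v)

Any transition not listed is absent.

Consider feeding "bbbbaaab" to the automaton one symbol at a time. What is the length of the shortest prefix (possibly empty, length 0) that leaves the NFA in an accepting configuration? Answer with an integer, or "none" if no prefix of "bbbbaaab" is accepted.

1

Start in {p}.
Read 'b': {p} → {p, u}.
None of the earlier sets intersect F, but {p, u} does.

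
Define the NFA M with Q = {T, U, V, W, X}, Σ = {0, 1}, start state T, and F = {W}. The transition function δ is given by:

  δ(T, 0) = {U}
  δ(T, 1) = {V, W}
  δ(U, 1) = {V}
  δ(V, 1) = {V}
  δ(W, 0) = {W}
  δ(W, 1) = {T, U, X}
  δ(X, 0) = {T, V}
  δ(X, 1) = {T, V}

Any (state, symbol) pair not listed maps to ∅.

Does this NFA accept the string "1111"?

Start in {T}.
Read '1': T→{V, W}; now {V, W}.
Read '1': V→{V}, W→{T, U, X}; now {T, U, V, X}.
Read '1': T→{V, W}, U→{V}, V→{V}, X→{T, V}; now {T, V, W}.
Read '1': T→{V, W}, V→{V}, W→{T, U, X}; now {T, U, V, W, X}.
The final set {T, U, V, W, X} contains the accepting state W.

Yes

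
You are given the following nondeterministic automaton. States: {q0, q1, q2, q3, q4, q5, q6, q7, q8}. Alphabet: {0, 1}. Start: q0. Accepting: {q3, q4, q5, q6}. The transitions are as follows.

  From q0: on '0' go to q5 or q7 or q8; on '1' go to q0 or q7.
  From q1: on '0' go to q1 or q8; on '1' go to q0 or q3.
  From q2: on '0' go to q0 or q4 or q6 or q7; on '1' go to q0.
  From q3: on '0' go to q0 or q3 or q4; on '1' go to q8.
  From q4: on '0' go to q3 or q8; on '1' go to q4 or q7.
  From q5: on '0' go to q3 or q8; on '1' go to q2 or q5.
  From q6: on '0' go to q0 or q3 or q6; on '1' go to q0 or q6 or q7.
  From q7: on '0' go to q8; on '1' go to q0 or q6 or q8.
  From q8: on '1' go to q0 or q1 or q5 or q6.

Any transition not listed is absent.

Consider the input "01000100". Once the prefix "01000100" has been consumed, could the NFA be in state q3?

Yes

Start in {q0}.
Read '0': {q0} → {q5, q7, q8}.
Read '1': {q5, q7, q8} → {q0, q1, q2, q5, q6, q8}.
Read '0': {q0, q1, q2, q5, q6, q8} → {q0, q1, q3, q4, q5, q6, q7, q8}.
Read '0': {q0, q1, q3, q4, q5, q6, q7, q8} → {q0, q1, q3, q4, q5, q6, q7, q8}.
Read '0': {q0, q1, q3, q4, q5, q6, q7, q8} → {q0, q1, q3, q4, q5, q6, q7, q8}.
Read '1': {q0, q1, q3, q4, q5, q6, q7, q8} → {q0, q1, q2, q3, q4, q5, q6, q7, q8}.
Read '0': {q0, q1, q2, q3, q4, q5, q6, q7, q8} → {q0, q1, q3, q4, q5, q6, q7, q8}.
Read '0': {q0, q1, q3, q4, q5, q6, q7, q8} → {q0, q1, q3, q4, q5, q6, q7, q8}.
State q3 is in {q0, q1, q3, q4, q5, q6, q7, q8}.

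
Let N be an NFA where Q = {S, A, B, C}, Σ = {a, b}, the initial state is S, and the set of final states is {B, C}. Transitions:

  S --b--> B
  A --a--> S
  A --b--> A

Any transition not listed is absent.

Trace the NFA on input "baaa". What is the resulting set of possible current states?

Start in {S}.
Read 'b': {S} → {B}.
Read 'a': {B} → ∅.
The set is empty and remains empty for the remaining 2 symbols.

∅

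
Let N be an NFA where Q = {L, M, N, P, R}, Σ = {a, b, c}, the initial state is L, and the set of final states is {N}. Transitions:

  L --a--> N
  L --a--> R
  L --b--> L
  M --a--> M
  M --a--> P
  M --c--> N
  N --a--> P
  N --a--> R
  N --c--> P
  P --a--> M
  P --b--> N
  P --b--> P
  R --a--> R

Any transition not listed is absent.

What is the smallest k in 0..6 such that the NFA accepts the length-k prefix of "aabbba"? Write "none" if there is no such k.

Start in {L}.
Read 'a': L→{N, R}; now {N, R}.
None of the earlier sets intersect F, but {N, R} does.

1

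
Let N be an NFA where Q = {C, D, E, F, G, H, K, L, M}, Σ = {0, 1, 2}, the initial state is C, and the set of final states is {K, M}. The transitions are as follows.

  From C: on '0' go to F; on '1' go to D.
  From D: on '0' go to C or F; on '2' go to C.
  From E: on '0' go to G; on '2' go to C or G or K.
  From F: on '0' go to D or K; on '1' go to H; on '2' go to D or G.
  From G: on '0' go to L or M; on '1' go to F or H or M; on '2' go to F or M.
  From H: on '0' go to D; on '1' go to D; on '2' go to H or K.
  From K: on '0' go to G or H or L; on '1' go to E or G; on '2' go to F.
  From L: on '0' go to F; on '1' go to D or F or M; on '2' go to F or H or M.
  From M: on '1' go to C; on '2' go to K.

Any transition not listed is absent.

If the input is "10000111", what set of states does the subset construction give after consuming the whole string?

{C, D, H}

Start in {C}.
Read '1': {C} → {D}.
Read '0': {D} → {C, F}.
Read '0': {C, F} → {D, F, K}.
Read '0': {D, F, K} → {C, D, F, G, H, K, L}.
Read '0': {C, D, F, G, H, K, L} → {C, D, F, G, H, K, L, M}.
Read '1': {C, D, F, G, H, K, L, M} → {C, D, E, F, G, H, M}.
Read '1': {C, D, E, F, G, H, M} → {C, D, F, H, M}.
Read '1': {C, D, F, H, M} → {C, D, H}.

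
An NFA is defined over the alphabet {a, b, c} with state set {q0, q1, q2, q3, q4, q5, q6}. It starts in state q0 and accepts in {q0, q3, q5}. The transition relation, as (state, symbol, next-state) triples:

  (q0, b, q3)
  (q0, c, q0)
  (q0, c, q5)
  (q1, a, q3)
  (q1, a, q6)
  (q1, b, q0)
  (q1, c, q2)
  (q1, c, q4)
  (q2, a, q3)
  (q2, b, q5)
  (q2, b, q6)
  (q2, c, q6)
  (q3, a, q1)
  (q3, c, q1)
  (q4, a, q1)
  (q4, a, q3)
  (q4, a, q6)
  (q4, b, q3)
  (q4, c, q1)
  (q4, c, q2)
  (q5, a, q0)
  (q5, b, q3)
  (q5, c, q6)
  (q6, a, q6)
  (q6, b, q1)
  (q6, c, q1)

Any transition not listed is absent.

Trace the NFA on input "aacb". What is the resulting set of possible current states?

∅

Start in {q0}.
Read 'a': {q0} → ∅.
The set is empty and remains empty for the remaining 3 symbols.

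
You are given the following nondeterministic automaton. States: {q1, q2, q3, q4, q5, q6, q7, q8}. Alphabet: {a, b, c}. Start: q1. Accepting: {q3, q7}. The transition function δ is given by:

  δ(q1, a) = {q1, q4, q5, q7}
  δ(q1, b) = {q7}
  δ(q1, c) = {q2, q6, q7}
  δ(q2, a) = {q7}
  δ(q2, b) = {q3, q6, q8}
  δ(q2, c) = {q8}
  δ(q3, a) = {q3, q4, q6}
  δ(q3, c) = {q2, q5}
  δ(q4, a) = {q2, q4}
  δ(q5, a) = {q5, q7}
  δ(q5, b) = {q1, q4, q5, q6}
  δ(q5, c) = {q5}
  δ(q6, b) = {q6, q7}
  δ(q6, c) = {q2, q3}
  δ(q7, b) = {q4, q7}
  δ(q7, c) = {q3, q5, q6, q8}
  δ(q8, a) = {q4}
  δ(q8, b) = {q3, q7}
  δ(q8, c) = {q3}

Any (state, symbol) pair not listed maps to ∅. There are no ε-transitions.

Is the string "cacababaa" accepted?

Start in {q1}.
Read 'c': {q1} → {q2, q6, q7}.
Read 'a': {q2, q6, q7} → {q7}.
Read 'c': {q7} → {q3, q5, q6, q8}.
Read 'a': {q3, q5, q6, q8} → {q3, q4, q5, q6, q7}.
Read 'b': {q3, q4, q5, q6, q7} → {q1, q4, q5, q6, q7}.
Read 'a': {q1, q4, q5, q6, q7} → {q1, q2, q4, q5, q7}.
Read 'b': {q1, q2, q4, q5, q7} → {q1, q3, q4, q5, q6, q7, q8}.
Read 'a': {q1, q3, q4, q5, q6, q7, q8} → {q1, q2, q3, q4, q5, q6, q7}.
Read 'a': {q1, q2, q3, q4, q5, q6, q7} → {q1, q2, q3, q4, q5, q6, q7}.
The final set {q1, q2, q3, q4, q5, q6, q7} contains the accepting states q3, q7.

Yes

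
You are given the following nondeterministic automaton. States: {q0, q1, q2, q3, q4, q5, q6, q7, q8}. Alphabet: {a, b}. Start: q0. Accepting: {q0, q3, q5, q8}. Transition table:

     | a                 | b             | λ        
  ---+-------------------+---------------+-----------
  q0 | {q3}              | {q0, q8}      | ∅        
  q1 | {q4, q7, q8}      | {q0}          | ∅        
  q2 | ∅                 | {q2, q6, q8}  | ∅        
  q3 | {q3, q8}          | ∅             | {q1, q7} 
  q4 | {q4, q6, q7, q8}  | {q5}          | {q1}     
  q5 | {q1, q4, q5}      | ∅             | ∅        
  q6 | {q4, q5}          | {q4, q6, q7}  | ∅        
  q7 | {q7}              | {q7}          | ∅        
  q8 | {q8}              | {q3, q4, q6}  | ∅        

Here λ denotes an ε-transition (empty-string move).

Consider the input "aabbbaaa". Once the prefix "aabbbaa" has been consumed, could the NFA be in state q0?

No

Start in {q0}.
Read 'a': {q0} → {q1, q3, q7}.
Read 'a': {q1, q3, q7} → {q1, q3, q4, q7, q8}.
Read 'b': {q1, q3, q4, q7, q8} → {q0, q1, q3, q4, q5, q6, q7}.
Read 'b': {q0, q1, q3, q4, q5, q6, q7} → {q0, q1, q4, q5, q6, q7, q8}.
Read 'b': {q0, q1, q4, q5, q6, q7, q8} → {q0, q1, q3, q4, q5, q6, q7, q8}.
Read 'a': {q0, q1, q3, q4, q5, q6, q7, q8} → {q1, q3, q4, q5, q6, q7, q8}.
Read 'a': {q1, q3, q4, q5, q6, q7, q8} → {q1, q3, q4, q5, q6, q7, q8}.
State q0 is not in {q1, q3, q4, q5, q6, q7, q8}.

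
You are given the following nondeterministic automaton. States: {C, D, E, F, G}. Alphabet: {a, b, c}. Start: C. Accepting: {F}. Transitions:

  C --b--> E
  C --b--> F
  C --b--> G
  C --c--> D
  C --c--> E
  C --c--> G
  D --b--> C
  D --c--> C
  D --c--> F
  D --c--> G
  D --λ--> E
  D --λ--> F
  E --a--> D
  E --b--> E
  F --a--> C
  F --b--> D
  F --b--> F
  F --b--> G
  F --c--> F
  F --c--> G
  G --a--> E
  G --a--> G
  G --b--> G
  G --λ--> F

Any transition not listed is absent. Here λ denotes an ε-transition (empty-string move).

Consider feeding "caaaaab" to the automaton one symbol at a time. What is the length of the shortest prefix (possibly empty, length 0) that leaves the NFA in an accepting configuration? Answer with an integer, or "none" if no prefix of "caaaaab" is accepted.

Start in {C}.
Read 'c': C→{D, E, G}; union {D, E, G}; ε-closure = {D, E, F, G}.
None of the earlier sets intersect F, but {D, E, F, G} does.

1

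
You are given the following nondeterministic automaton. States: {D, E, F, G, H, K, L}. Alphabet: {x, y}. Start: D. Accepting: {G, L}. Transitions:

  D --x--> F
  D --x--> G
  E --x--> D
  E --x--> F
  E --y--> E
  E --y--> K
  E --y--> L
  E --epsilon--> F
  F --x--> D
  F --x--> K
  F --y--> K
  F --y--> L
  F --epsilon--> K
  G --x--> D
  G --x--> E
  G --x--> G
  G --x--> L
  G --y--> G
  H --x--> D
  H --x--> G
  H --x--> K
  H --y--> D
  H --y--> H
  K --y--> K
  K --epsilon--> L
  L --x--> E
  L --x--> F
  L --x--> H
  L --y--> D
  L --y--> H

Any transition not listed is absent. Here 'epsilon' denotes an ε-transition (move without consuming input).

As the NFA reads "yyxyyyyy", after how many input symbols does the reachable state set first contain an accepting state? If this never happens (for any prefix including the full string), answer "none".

Start in {D}.
Read 'y': {D} → ∅.
The set is empty and remains empty for the remaining 7 symbols.
No reachable set along the way intersects F.

none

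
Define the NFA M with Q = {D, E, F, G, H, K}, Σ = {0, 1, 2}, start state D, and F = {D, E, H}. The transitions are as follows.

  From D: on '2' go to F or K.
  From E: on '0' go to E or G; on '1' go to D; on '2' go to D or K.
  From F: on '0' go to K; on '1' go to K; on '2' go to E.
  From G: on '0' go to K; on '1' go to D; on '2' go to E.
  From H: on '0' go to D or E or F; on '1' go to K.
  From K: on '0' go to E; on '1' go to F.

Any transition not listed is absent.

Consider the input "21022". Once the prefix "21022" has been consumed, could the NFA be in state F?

Start in {D}.
Read '2': {D} → {F, K}.
Read '1': {F, K} → {F, K}.
Read '0': {F, K} → {E, K}.
Read '2': {E, K} → {D, K}.
Read '2': {D, K} → {F, K}.
State F is in {F, K}.

Yes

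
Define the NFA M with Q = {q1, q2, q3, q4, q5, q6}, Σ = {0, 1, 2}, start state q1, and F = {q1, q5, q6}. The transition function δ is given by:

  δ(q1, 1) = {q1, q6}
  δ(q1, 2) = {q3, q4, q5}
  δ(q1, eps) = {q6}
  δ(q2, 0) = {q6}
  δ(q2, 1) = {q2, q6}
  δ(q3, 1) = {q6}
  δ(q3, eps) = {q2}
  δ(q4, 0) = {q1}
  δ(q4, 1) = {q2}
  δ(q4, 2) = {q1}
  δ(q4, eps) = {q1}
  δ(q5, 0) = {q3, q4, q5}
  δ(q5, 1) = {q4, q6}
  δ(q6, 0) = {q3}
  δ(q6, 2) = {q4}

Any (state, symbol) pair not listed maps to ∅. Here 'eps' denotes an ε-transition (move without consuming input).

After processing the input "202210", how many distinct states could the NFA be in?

4

Start: ε-closure({q1}) = {q1, q6}.
Read '2': {q1, q6} → {q1, q2, q3, q4, q5, q6}.
Read '0': {q1, q2, q3, q4, q5, q6} → {q1, q2, q3, q4, q5, q6}.
Read '2': {q1, q2, q3, q4, q5, q6} → {q1, q2, q3, q4, q5, q6}.
Read '2': {q1, q2, q3, q4, q5, q6} → {q1, q2, q3, q4, q5, q6}.
Read '1': {q1, q2, q3, q4, q5, q6} → {q1, q2, q4, q6}.
Read '0': {q1, q2, q4, q6} → {q1, q2, q3, q6}.
That set has 4 states.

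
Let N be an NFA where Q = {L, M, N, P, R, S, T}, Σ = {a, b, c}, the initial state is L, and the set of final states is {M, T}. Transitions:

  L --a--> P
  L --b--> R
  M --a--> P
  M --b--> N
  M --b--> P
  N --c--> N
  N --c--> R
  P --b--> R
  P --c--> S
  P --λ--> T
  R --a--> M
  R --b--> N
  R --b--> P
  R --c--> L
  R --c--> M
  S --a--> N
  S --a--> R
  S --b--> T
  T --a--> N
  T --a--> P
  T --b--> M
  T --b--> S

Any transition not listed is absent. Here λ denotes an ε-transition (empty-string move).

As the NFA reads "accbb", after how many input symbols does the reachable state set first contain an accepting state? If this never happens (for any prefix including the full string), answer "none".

1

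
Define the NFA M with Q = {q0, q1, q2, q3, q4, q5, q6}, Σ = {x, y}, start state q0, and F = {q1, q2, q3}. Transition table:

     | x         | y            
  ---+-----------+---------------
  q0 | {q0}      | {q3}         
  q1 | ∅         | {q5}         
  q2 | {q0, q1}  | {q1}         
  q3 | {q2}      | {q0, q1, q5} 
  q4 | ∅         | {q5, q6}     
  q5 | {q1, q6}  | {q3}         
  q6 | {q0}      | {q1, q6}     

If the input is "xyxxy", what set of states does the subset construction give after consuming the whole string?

{q3, q5}

Start in {q0}.
Read 'x': {q0} → {q0}.
Read 'y': {q0} → {q3}.
Read 'x': {q3} → {q2}.
Read 'x': {q2} → {q0, q1}.
Read 'y': {q0, q1} → {q3, q5}.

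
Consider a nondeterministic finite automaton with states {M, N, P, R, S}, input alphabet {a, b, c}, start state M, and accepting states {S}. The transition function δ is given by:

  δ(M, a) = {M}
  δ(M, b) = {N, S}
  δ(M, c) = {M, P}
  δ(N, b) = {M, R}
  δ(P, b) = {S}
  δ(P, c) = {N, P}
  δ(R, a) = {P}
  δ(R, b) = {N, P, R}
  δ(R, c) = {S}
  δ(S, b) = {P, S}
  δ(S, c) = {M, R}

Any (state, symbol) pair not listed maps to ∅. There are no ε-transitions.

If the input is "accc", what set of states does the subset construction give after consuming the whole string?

{M, N, P}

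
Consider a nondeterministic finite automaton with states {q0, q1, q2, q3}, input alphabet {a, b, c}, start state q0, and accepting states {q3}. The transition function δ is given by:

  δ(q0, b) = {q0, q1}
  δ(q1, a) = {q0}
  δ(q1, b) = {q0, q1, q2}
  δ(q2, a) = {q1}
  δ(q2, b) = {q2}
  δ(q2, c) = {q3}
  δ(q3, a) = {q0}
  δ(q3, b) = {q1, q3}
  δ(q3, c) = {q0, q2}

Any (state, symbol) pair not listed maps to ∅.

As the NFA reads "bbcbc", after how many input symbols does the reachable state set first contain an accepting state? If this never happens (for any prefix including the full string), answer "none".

Start in {q0}.
Read 'b': {q0} → {q0, q1}.
Read 'b': {q0, q1} → {q0, q1, q2}.
Read 'c': {q0, q1, q2} → {q3}.
None of the earlier sets intersect F, but {q3} does.

3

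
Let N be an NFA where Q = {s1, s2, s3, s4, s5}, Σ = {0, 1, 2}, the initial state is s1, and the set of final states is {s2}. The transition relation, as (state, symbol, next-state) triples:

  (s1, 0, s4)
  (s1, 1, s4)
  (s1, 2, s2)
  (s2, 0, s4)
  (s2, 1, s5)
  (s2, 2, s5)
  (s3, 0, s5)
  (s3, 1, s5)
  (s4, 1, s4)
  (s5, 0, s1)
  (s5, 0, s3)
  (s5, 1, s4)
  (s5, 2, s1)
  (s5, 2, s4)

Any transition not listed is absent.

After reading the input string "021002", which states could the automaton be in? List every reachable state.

∅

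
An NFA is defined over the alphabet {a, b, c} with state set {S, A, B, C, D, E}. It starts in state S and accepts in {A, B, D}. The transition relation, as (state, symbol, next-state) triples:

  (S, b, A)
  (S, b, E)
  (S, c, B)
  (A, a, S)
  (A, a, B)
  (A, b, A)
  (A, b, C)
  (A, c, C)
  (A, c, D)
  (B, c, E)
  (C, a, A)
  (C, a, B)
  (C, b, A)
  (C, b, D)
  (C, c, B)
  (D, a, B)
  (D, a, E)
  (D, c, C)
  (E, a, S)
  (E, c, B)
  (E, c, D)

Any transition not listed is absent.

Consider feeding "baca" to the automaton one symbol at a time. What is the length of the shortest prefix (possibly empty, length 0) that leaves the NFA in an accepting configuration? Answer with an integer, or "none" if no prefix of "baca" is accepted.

Start in {S}.
Read 'b': S→{A, E}; now {A, E}.
None of the earlier sets intersect F, but {A, E} does.

1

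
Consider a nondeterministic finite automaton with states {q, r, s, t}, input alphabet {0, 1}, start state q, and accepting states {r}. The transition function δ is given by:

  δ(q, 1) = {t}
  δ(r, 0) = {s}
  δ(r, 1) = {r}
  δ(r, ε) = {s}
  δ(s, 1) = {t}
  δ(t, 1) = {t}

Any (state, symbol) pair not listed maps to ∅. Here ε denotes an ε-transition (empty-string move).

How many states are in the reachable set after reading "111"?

1

Start in {q}.
Read '1': {q} → {t}.
Read '1': {t} → {t}.
Read '1': {t} → {t}.
That set has 1 state.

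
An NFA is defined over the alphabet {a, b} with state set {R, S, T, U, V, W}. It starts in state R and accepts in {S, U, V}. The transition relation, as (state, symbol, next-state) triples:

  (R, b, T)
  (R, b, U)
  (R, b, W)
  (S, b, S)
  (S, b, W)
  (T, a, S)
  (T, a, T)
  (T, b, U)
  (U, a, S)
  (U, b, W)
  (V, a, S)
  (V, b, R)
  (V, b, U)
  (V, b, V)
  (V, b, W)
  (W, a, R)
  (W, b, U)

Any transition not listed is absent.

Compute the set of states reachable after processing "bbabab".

{S, T, U, W}

Start in {R}.
Read 'b': R→{T, U, W}; now {T, U, W}.
Read 'b': T→{U}, U→{W}, W→{U}; now {U, W}.
Read 'a': U→{S}, W→{R}; now {R, S}.
Read 'b': R→{T, U, W}, S→{S, W}; now {S, T, U, W}.
Read 'a': S→∅, T→{S, T}, U→{S}, W→{R}; now {R, S, T}.
Read 'b': R→{T, U, W}, S→{S, W}, T→{U}; now {S, T, U, W}.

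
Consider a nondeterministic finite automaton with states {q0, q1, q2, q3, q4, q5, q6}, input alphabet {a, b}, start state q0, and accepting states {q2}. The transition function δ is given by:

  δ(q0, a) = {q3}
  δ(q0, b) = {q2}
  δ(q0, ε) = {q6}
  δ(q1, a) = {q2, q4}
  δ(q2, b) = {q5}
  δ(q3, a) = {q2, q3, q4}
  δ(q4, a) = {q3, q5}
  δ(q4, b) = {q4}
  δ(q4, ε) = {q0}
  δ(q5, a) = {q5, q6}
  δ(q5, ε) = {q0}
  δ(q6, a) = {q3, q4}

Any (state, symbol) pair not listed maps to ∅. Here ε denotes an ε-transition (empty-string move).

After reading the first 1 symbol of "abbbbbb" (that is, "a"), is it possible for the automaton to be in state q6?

Start: ε-closure({q0}) = {q0, q6}.
Read 'a': q0→{q3}, q6→{q3, q4}; union {q3, q4}; ε-closure = {q0, q3, q4, q6}.
State q6 is in {q0, q3, q4, q6}.

Yes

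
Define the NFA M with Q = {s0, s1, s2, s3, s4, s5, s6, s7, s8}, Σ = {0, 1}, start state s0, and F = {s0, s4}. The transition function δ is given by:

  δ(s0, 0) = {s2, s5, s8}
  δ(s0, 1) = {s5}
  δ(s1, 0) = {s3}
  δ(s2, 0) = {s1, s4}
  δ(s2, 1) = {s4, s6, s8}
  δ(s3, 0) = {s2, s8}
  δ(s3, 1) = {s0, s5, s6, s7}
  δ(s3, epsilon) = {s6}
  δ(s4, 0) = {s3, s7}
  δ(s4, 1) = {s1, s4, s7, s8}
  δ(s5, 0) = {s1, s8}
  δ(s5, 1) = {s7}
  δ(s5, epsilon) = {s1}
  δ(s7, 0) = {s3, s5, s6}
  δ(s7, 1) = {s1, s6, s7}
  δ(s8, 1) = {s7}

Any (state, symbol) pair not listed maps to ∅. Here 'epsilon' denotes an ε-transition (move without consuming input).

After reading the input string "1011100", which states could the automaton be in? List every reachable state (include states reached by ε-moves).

Start in {s0}.
Read '1': s0→{s5}; union {s5}; ε-closure = {s1, s5}.
Read '0': s1→{s3}, s5→{s1, s8}; union {s1, s3, s8}; ε-closure = {s1, s3, s6, s8}.
Read '1': s1→∅, s3→{s0, s5, s6, s7}, s6→∅, s8→{s7}; union {s0, s5, s6, s7}; ε-closure = {s0, s1, s5, s6, s7}.
Read '1': s0→{s5}, s1→∅, s5→{s7}, s6→∅, s7→{s1, s6, s7}; now {s1, s5, s6, s7}.
Read '1': s1→∅, s5→{s7}, s6→∅, s7→{s1, s6, s7}; now {s1, s6, s7}.
Read '0': s1→{s3}, s6→∅, s7→{s3, s5, s6}; union {s3, s5, s6}; ε-closure = {s1, s3, s5, s6}.
Read '0': s1→{s3}, s3→{s2, s8}, s5→{s1, s8}, s6→∅; union {s1, s2, s3, s8}; ε-closure = {s1, s2, s3, s6, s8}.

{s1, s2, s3, s6, s8}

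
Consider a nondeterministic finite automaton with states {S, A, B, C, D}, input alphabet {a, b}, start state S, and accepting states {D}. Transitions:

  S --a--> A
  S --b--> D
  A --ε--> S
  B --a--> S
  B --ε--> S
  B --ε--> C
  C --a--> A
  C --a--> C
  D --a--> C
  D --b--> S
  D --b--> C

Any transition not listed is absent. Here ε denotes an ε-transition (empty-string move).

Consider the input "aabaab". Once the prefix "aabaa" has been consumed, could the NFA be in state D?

Start in {S}.
Read 'a': S→{A}; union {A}; ε-closure = {S, A}.
Read 'a': S→{A}, A→∅; union {A}; ε-closure = {S, A}.
Read 'b': S→{D}, A→∅; now {D}.
Read 'a': D→{C}; now {C}.
Read 'a': C→{A, C}; union {A, C}; ε-closure = {S, A, C}.
State D is not in {S, A, C}.

No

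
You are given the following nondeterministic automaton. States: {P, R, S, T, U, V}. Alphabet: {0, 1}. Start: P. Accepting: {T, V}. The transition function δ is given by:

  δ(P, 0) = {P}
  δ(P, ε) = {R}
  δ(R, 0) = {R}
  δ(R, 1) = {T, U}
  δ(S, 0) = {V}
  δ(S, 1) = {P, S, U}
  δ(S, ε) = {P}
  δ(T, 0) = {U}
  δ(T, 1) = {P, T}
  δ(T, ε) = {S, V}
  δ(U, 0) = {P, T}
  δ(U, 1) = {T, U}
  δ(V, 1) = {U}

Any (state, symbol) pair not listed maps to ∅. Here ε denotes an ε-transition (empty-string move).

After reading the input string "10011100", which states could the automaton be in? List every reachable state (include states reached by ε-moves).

Start: ε-closure({P}) = {P, R}.
Read '1': P→∅, R→{T, U}; union {T, U}; ε-closure = {P, R, S, T, U, V}.
Read '0': P→{P}, R→{R}, S→{V}, T→{U}, U→{P, T}, V→∅; union {P, R, T, U, V}; ε-closure = {P, R, S, T, U, V}.
Read '0': P→{P}, R→{R}, S→{V}, T→{U}, U→{P, T}, V→∅; union {P, R, T, U, V}; ε-closure = {P, R, S, T, U, V}.
Read '1': P→∅, R→{T, U}, S→{P, S, U}, T→{P, T}, U→{T, U}, V→{U}; union {P, S, T, U}; ε-closure = {P, R, S, T, U, V}.
Read '1': P→∅, R→{T, U}, S→{P, S, U}, T→{P, T}, U→{T, U}, V→{U}; union {P, S, T, U}; ε-closure = {P, R, S, T, U, V}.
Read '1': P→∅, R→{T, U}, S→{P, S, U}, T→{P, T}, U→{T, U}, V→{U}; union {P, S, T, U}; ε-closure = {P, R, S, T, U, V}.
Read '0': P→{P}, R→{R}, S→{V}, T→{U}, U→{P, T}, V→∅; union {P, R, T, U, V}; ε-closure = {P, R, S, T, U, V}.
Read '0': P→{P}, R→{R}, S→{V}, T→{U}, U→{P, T}, V→∅; union {P, R, T, U, V}; ε-closure = {P, R, S, T, U, V}.

{P, R, S, T, U, V}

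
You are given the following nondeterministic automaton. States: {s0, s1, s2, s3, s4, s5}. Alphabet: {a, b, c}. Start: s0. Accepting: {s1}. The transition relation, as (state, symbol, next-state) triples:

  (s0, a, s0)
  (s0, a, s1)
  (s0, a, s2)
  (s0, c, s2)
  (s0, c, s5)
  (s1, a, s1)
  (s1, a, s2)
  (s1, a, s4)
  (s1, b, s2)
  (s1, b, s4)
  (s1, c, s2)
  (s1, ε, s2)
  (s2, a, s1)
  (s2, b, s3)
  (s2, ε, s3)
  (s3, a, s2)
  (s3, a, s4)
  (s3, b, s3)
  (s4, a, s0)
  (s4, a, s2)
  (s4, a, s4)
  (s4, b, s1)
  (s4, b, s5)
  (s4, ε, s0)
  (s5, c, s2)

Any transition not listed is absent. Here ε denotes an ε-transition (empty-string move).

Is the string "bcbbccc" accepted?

No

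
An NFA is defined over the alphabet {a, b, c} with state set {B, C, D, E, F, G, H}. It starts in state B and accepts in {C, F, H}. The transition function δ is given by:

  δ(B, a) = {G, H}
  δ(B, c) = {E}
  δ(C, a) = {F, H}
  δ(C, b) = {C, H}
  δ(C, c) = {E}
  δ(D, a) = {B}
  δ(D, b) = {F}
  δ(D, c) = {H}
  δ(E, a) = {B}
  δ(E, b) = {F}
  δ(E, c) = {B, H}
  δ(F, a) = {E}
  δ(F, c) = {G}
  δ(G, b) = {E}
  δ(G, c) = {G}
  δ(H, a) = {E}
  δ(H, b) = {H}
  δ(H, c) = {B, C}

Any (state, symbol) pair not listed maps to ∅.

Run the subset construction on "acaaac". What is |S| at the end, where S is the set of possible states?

1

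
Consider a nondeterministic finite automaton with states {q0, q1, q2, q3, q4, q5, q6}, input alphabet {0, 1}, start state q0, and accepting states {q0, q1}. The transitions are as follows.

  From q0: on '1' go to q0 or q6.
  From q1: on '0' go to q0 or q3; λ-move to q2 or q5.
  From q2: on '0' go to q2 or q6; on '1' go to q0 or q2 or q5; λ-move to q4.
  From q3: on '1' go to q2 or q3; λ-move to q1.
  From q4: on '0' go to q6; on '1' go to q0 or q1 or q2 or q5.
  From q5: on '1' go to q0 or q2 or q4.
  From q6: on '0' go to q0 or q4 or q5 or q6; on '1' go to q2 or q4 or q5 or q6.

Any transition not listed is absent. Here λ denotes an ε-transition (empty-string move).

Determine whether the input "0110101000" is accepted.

No

Start in {q0}.
Read '0': q0→∅; now ∅.
The set is empty and remains empty for the remaining 9 symbols.
The final set ∅ contains no accepting state.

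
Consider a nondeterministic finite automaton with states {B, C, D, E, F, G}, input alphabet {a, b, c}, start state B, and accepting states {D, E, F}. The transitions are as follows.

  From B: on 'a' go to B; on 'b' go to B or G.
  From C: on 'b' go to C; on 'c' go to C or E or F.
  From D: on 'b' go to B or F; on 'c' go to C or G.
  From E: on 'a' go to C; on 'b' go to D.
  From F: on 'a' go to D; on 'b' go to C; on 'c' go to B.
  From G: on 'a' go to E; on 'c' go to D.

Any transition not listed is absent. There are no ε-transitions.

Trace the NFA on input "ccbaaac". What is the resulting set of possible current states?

∅

Start in {B}.
Read 'c': B→∅; now ∅.
The set is empty and remains empty for the remaining 6 symbols.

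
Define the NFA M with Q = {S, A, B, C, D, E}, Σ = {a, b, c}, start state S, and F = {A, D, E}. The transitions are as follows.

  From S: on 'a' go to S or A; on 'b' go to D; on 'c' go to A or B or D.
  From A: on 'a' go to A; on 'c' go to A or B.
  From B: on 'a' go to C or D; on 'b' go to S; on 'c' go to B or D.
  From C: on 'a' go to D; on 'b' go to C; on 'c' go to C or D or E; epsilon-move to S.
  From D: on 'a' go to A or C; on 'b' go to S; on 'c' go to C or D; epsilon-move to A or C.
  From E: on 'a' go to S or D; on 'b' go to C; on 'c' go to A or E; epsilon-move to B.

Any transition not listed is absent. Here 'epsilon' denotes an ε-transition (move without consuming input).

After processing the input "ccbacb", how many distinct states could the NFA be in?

4

Start in {S}.
Read 'c': {S} → {S, A, B, C, D}.
Read 'c': {S, A, B, C, D} → {S, A, B, C, D, E}.
Read 'b': {S, A, B, C, D, E} → {S, A, C, D}.
Read 'a': {S, A, C, D} → {S, A, C, D}.
Read 'c': {S, A, C, D} → {S, A, B, C, D, E}.
Read 'b': {S, A, B, C, D, E} → {S, A, C, D}.
That set has 4 states.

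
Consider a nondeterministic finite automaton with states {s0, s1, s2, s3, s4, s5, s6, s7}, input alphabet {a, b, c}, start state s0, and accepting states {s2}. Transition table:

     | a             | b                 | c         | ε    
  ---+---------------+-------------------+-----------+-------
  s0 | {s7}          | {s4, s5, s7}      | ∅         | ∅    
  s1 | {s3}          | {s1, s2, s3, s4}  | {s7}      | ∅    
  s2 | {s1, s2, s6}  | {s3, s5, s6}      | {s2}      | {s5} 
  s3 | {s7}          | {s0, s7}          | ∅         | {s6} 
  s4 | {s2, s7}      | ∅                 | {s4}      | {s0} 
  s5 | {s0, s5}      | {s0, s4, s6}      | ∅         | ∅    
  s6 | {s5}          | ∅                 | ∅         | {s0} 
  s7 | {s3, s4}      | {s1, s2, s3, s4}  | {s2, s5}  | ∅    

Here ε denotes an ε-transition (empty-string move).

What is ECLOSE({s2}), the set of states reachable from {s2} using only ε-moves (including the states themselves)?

Begin with {s2}.
ε-move s2 → s5; add s5.

{s2, s5}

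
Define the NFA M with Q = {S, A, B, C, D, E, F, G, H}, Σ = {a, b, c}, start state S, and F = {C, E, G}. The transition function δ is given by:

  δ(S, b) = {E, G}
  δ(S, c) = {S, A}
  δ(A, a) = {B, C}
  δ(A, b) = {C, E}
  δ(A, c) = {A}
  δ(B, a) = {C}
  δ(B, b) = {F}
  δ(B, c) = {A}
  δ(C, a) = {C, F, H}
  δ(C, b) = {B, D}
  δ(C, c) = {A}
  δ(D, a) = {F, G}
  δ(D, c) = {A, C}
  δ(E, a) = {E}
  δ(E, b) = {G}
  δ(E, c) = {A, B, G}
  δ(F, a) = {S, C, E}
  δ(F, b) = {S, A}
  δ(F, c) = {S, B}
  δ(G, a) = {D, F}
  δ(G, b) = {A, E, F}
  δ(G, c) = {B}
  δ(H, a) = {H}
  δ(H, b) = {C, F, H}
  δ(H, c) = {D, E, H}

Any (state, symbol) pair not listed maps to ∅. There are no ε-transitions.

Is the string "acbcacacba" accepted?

Start in {S}.
Read 'a': {S} → ∅.
The set is empty and remains empty for the remaining 9 symbols.
The final set ∅ contains no accepting state.

No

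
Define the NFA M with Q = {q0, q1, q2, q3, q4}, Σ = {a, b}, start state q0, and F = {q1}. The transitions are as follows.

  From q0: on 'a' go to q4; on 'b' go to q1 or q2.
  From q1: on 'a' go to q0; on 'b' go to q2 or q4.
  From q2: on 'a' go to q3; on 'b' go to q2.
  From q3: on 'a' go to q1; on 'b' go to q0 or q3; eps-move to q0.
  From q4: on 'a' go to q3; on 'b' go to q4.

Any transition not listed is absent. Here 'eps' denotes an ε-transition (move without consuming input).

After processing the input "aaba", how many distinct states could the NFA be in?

Start in {q0}.
Read 'a': {q0} → {q4}.
Read 'a': {q4} → {q0, q3}.
Read 'b': {q0, q3} → {q0, q1, q2, q3}.
Read 'a': {q0, q1, q2, q3} → {q0, q1, q3, q4}.
That set has 4 states.

4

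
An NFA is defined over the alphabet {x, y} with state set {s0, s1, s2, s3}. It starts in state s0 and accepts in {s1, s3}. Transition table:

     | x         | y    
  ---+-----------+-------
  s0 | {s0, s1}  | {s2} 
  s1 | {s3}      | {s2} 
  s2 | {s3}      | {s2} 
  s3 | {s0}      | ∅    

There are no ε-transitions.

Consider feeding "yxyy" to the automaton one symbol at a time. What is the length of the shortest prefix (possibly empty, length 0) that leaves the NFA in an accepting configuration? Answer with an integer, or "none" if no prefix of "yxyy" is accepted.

Start in {s0}.
Read 'y': s0→{s2}; now {s2}.
Read 'x': s2→{s3}; now {s3}.
None of the earlier sets intersect F, but {s3} does.

2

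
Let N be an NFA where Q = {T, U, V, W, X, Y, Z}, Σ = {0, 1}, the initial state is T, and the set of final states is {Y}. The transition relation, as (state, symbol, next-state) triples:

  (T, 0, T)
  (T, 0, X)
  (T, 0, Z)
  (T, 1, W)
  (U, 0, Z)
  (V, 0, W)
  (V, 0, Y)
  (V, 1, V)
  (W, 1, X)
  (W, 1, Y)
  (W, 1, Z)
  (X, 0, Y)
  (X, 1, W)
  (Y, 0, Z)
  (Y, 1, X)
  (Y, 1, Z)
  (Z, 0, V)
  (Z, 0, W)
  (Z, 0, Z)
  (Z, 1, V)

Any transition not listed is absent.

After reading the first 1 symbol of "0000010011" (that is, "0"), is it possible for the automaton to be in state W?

No

Start in {T}.
Read '0': {T} → {T, X, Z}.
State W is not in {T, X, Z}.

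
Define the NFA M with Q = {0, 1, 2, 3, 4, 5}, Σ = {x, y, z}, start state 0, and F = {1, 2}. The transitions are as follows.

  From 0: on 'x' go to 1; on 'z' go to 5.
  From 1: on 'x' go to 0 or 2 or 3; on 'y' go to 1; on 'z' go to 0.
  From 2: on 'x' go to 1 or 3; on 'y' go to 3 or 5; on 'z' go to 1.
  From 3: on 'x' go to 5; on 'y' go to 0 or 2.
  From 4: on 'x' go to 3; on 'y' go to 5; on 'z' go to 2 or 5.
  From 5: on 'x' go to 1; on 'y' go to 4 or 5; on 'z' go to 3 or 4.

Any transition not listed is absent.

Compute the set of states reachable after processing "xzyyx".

Start in {0}.
Read 'x': {0} → {1}.
Read 'z': {1} → {0}.
Read 'y': {0} → ∅.
The set is empty and remains empty for the remaining 2 symbols.

∅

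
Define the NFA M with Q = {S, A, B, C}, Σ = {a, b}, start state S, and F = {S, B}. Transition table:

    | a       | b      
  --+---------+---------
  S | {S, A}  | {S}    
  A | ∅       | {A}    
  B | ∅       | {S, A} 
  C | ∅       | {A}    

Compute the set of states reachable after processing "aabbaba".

Start in {S}.
Read 'a': {S} → {S, A}.
Read 'a': {S, A} → {S, A}.
Read 'b': {S, A} → {S, A}.
Read 'b': {S, A} → {S, A}.
Read 'a': {S, A} → {S, A}.
Read 'b': {S, A} → {S, A}.
Read 'a': {S, A} → {S, A}.

{S, A}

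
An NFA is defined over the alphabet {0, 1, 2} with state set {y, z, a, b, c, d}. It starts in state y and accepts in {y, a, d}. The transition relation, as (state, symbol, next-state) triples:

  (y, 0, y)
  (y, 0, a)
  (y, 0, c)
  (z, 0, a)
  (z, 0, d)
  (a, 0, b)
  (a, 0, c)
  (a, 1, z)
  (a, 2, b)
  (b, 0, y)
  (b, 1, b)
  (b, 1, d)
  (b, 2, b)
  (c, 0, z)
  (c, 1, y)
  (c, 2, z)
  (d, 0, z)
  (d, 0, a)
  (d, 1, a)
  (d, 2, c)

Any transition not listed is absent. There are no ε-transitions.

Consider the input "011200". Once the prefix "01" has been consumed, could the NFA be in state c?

No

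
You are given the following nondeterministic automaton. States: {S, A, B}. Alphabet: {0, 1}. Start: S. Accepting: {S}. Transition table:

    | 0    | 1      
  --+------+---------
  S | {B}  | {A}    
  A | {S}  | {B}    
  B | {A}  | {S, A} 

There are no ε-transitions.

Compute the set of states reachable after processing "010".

{S, B}

Start in {S}.
Read '0': {S} → {B}.
Read '1': {B} → {S, A}.
Read '0': {S, A} → {S, B}.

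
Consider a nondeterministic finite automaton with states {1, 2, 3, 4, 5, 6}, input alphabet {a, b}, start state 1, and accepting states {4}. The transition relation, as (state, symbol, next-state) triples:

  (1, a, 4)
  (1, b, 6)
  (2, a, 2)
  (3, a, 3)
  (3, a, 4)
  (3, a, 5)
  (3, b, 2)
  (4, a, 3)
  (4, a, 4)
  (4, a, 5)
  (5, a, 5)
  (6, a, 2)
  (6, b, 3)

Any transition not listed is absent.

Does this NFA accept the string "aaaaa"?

Yes

Start in {1}.
Read 'a': 1→{4}; now {4}.
Read 'a': 4→{3, 4, 5}; now {3, 4, 5}.
Read 'a': 3→{3, 4, 5}, 4→{3, 4, 5}, 5→{5}; now {3, 4, 5}.
Read 'a': 3→{3, 4, 5}, 4→{3, 4, 5}, 5→{5}; now {3, 4, 5}.
Read 'a': 3→{3, 4, 5}, 4→{3, 4, 5}, 5→{5}; now {3, 4, 5}.
The final set {3, 4, 5} contains the accepting state 4.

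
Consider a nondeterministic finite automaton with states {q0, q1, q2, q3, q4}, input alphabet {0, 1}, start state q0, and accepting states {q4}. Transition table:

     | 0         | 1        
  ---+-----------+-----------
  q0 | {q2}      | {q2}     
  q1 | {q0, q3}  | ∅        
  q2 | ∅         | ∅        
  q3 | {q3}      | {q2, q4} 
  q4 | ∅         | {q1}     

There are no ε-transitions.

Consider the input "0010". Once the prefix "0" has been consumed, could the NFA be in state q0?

Start in {q0}.
Read '0': {q0} → {q2}.
State q0 is not in {q2}.

No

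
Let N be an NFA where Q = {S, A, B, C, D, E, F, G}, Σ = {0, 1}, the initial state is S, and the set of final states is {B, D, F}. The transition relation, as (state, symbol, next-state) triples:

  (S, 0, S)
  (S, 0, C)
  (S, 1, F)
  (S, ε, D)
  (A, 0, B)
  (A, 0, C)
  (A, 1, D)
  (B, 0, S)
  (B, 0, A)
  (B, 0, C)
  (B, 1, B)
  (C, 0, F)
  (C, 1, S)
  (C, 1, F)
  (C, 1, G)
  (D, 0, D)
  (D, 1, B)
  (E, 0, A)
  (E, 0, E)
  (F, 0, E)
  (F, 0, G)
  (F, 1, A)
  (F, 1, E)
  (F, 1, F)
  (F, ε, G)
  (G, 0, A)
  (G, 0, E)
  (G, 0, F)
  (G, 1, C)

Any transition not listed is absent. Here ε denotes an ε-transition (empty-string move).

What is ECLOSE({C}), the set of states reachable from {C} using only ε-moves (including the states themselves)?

{C}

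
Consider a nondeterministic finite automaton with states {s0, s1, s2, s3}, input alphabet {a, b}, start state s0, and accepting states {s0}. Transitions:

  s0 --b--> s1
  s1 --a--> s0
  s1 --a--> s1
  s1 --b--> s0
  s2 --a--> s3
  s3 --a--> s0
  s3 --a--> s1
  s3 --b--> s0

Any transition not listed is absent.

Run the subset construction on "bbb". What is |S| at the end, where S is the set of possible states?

1

Start in {s0}.
Read 'b': {s0} → {s1}.
Read 'b': {s1} → {s0}.
Read 'b': {s0} → {s1}.
That set has 1 state.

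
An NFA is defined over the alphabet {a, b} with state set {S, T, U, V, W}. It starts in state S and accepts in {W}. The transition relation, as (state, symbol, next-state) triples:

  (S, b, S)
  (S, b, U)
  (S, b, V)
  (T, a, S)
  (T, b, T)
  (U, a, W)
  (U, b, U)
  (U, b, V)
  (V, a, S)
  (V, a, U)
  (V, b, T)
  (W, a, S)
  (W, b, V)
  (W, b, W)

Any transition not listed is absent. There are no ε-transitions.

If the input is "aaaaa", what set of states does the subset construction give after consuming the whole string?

∅

Start in {S}.
Read 'a': {S} → ∅.
The set is empty and remains empty for the remaining 4 symbols.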